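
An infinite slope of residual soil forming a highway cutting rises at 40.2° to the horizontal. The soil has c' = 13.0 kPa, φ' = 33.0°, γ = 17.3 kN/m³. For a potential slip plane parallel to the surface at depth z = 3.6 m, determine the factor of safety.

FS = 1.19

For an infinite slope with a slip plane parallel to the surface (no pore pressure): FS = [c' + γz cos²β tanφ'] / [γz sinβ cosβ].
γz = 17.3·3.6 = 62.28 kN/m²
Numerator = 13.0 + 62.28·cos²40.2°·tan33.0° = 13.0 + 62.28·0.5834·0.6494 = 36.595 kPa
Denominator = 62.28·sin40.2°·cos40.2° = 62.28·0.6455·0.7638 = 30.704 kPa
FS = 36.595 / 30.704 = 1.192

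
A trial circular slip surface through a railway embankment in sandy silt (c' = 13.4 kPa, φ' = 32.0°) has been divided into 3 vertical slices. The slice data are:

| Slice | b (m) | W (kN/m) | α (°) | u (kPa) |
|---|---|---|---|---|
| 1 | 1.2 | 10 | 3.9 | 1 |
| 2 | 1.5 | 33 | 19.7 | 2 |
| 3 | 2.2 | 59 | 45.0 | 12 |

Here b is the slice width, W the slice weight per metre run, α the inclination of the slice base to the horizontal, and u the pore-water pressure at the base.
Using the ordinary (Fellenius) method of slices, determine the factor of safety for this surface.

Ordinary method of slices: FS = Σ[c'·Δl_i + (W_i cosα_i − u_i·Δl_i)·tanφ'] / Σ W_i sinα_i, with Δl_i = b_i / cosα_i.
Slice 1: Δl = 1.2/cos3.9° = 1.203 m; N'_1 = 10·cos3.9° − 1·1.203 = 8.8; c'Δl = 16.12; W sinα = 0.7
Slice 2: Δl = 1.5/cos19.7° = 1.593 m; N'_2 = 33·cos19.7° − 2·1.593 = 27.9; c'Δl = 21.35; W sinα = 11.1
Slice 3: Δl = 2.2/cos45.0° = 3.111 m; N'_3 = 59·cos45.0° − 12·3.111 = 4.4; c'Δl = 41.69; W sinα = 41.7
Σc'Δl = 79.2 kN/m; ΣN' = 41.0 kN/m; ΣW sinα = 53.5 kN/m
Resisting = 79.2 + 41.0·tan32.0° = 79.2 + 25.6 = 104.8 kN/m
FS = 104.8 / 53.5 = 1.958

FS = 1.96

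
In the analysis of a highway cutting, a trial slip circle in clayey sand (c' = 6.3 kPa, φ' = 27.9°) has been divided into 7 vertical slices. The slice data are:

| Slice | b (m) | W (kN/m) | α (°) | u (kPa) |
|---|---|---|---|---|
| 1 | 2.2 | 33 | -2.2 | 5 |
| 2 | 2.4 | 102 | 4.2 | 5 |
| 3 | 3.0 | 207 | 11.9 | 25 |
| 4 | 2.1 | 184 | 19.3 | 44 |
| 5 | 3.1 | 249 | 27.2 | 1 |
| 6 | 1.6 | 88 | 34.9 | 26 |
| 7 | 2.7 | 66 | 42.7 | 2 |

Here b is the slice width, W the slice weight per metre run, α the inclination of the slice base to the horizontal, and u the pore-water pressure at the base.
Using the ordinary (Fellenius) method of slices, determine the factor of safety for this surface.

Ordinary method of slices: FS = Σ[c'·Δl_i + (W_i cosα_i − u_i·Δl_i)·tanφ'] / Σ W_i sinα_i, with Δl_i = b_i / cosα_i.
Slice 1: Δl = 2.2/cos(-2.2°) = 2.202 m; N'_1 = 33·cos(-2.2°) − 5·2.202 = 22.0; c'Δl = 13.87; W sinα = -1.3
Slice 2: Δl = 2.4/cos4.2° = 2.406 m; N'_2 = 102·cos4.2° − 5·2.406 = 89.7; c'Δl = 15.16; W sinα = 7.5
Slice 3: Δl = 3.0/cos11.9° = 3.066 m; N'_3 = 207·cos11.9° − 25·3.066 = 125.9; c'Δl = 19.32; W sinα = 42.7
Slice 4: Δl = 2.1/cos19.3° = 2.225 m; N'_4 = 184·cos19.3° − 44·2.225 = 75.8; c'Δl = 14.02; W sinα = 60.8
Slice 5: Δl = 3.1/cos27.2° = 3.485 m; N'_5 = 249·cos27.2° − 1·3.485 = 218.0; c'Δl = 21.96; W sinα = 113.8
Slice 6: Δl = 1.6/cos34.9° = 1.951 m; N'_6 = 88·cos34.9° − 26·1.951 = 21.5; c'Δl = 12.29; W sinα = 50.3
Slice 7: Δl = 2.7/cos42.7° = 3.674 m; N'_7 = 66·cos42.7° − 2·3.674 = 41.2; c'Δl = 23.15; W sinα = 44.8
Σc'Δl = 119.8 kN/m; ΣN' = 593.9 kN/m; ΣW sinα = 318.6 kN/m
Resisting = 119.8 + 593.9·tan27.9° = 119.8 + 314.5 = 434.2 kN/m
FS = 434.2 / 318.6 = 1.363

FS = 1.36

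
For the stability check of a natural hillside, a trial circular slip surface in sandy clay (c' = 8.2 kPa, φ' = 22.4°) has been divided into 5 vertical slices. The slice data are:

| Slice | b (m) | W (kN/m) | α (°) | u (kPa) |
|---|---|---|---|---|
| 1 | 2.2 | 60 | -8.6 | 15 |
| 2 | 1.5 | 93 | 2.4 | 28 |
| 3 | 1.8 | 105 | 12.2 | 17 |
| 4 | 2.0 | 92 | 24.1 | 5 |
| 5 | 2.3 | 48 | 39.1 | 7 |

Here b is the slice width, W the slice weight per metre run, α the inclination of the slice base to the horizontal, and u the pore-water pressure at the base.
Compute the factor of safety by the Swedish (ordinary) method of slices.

FS = 2.19

Ordinary method of slices: FS = Σ[c'·Δl_i + (W_i cosα_i − u_i·Δl_i)·tanφ'] / Σ W_i sinα_i, with Δl_i = b_i / cosα_i.
Slice 1: Δl = 2.2/cos(-8.6°) = 2.225 m; N'_1 = 60·cos(-8.6°) − 15·2.225 = 26.0; c'Δl = 18.25; W sinα = -9.0
Slice 2: Δl = 1.5/cos2.4° = 1.501 m; N'_2 = 93·cos2.4° − 28·1.501 = 50.9; c'Δl = 12.31; W sinα = 3.9
Slice 3: Δl = 1.8/cos12.2° = 1.842 m; N'_3 = 105·cos12.2° − 17·1.842 = 71.3; c'Δl = 15.10; W sinα = 22.2
Slice 4: Δl = 2.0/cos24.1° = 2.191 m; N'_4 = 92·cos24.1° − 5·2.191 = 73.0; c'Δl = 17.97; W sinα = 37.6
Slice 5: Δl = 2.3/cos39.1° = 2.964 m; N'_5 = 48·cos39.1° − 7·2.964 = 16.5; c'Δl = 24.30; W sinα = 30.3
Σc'Δl = 87.9 kN/m; ΣN' = 237.7 kN/m; ΣW sinα = 85.0 kN/m
Resisting = 87.9 + 237.7·tan22.4° = 87.9 + 98.0 = 185.9 kN/m
FS = 185.9 / 85.0 = 2.188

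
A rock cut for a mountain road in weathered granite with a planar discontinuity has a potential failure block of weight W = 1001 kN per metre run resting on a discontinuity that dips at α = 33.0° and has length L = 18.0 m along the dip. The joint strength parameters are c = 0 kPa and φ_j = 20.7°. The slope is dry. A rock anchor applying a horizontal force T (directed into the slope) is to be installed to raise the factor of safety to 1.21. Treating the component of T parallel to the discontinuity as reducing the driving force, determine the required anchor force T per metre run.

T = 281 kN/m

Resolving forces along and normal to the sliding plane, with the horizontal anchor force T adding T·sinα to the effective normal force and T·cosα acting up the plane against the driving force:
FS = [cL + (W cosα + T sinα) tanφ_j] / [W sinα − T cosα]
Without the anchor: N' = 839.5 kN/m, driving T_d = 545.2 kN/m, resisting R = 0·18.0 + 839.5·tan20.7° = 317.2 kN/m, FS = 0.58.
Setting FS = 1.21 and solving for T:
1.21·(545.2 − T cos33.0°) = 317.2 + T sin33.0°·tan20.7°
T·(sin33.0°·tan20.7° + 1.21·cos33.0°) = 1.21·545.2 − 317.2
T·(0.5446·0.3779 + 1.21·0.8387) = 659.7 − 317.2 = 342.4
T·1.2206 = 342.4
T = 280.6 kN/m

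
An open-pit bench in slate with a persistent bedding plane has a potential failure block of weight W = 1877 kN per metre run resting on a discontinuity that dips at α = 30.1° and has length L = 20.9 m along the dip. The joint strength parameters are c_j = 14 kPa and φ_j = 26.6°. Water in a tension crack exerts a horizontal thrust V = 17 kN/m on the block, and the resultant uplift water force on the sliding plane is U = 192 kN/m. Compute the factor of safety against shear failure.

FS = 1.05

Resolving the block weight along and normal to the plane and applying the Mohr–Coulomb strength on the joint:
N' = W cosα − U − V sinα = 1877·cos30.1° − 192 − 17·sin30.1° = 1423.4 kN/m
Driving force T = W sinα + V cosα = 1877·sin30.1° + 17·cos30.1° = 956.0 kN/m
Resisting force R = c_j·L + N'·tanφ_j = 14·20.9 + 1423.4·tan26.6° = 292.6 + 712.8 = 1005.4 kN/m
FS = R / T = 1005.4 / 956.0 = 1.052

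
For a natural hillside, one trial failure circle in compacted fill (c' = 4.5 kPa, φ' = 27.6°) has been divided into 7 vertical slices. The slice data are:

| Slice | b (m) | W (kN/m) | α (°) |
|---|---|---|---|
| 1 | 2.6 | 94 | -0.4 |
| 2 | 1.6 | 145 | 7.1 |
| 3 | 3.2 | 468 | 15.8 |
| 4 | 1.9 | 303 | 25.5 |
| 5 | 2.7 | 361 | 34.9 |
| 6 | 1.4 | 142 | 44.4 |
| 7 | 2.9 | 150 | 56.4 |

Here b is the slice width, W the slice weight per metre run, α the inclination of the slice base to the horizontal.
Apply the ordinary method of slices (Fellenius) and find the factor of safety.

FS = 1.20

Ordinary method of slices: FS = Σ[c'·Δl_i + (W_i cosα_i)·tanφ'] / Σ W_i sinα_i, with Δl_i = b_i / cosα_i.
Slice 1: Δl = 2.6/cos(-0.4°) = 2.600 m; N'_1 = 94·cos(-0.4°) = 94.0; c'Δl = 11.70; W sinα = -0.7
Slice 2: Δl = 1.6/cos7.1° = 1.612 m; N'_2 = 145·cos7.1° = 143.9; c'Δl = 7.26; W sinα = 17.9
Slice 3: Δl = 3.2/cos15.8° = 3.326 m; N'_3 = 468·cos15.8° = 450.3; c'Δl = 14.97; W sinα = 127.4
Slice 4: Δl = 1.9/cos25.5° = 2.105 m; N'_4 = 303·cos25.5° = 273.5; c'Δl = 9.47; W sinα = 130.4
Slice 5: Δl = 2.7/cos34.9° = 3.292 m; N'_5 = 361·cos34.9° = 296.1; c'Δl = 14.81; W sinα = 206.5
Slice 6: Δl = 1.4/cos44.4° = 1.959 m; N'_6 = 142·cos44.4° = 101.5; c'Δl = 8.82; W sinα = 99.4
Slice 7: Δl = 2.9/cos56.4° = 5.240 m; N'_7 = 150·cos56.4° = 83.0; c'Δl = 23.58; W sinα = 124.9
Σc'Δl = 90.6 kN/m; ΣN' = 1442.2 kN/m; ΣW sinα = 706.0 kN/m
Resisting = 90.6 + 1442.2·tan27.6° = 90.6 + 754.0 = 844.6 kN/m
FS = 844.6 / 706.0 = 1.196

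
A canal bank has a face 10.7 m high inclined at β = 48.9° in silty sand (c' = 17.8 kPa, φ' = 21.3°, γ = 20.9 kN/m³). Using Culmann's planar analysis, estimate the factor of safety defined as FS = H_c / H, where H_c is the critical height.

H_c = (4c'/γ) · sinβ cosφ' / [1 − cos(β − φ')]
    = (4·17.8/20.9) · sin48.9°·cos21.3° / [1 − cos27.6°]
    = 3.407 · 0.7021 / 0.1138 = 21.02 m
FS = H_c / H = 21.02 / 10.7 = 1.964

FS = 1.96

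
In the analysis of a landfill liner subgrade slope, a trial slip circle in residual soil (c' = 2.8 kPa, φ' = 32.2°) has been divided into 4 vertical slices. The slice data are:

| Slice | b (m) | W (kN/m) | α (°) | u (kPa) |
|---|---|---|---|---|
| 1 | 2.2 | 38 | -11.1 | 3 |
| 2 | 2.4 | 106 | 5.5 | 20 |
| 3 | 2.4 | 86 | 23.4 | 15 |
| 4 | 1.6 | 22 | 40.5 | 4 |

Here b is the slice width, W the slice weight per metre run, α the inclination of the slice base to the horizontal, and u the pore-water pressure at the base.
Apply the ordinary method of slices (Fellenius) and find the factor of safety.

Ordinary method of slices: FS = Σ[c'·Δl_i + (W_i cosα_i − u_i·Δl_i)·tanφ'] / Σ W_i sinα_i, with Δl_i = b_i / cosα_i.
Slice 1: Δl = 2.2/cos(-11.1°) = 2.242 m; N'_1 = 38·cos(-11.1°) − 3·2.242 = 30.6; c'Δl = 6.28; W sinα = -7.3
Slice 2: Δl = 2.4/cos5.5° = 2.411 m; N'_2 = 106·cos5.5° − 20·2.411 = 57.3; c'Δl = 6.75; W sinα = 10.2
Slice 3: Δl = 2.4/cos23.4° = 2.615 m; N'_3 = 86·cos23.4° − 15·2.615 = 39.7; c'Δl = 7.32; W sinα = 34.2
Slice 4: Δl = 1.6/cos40.5° = 2.104 m; N'_4 = 22·cos40.5° − 4·2.104 = 8.3; c'Δl = 5.89; W sinα = 14.3
Σc'Δl = 26.2 kN/m; ΣN' = 135.9 kN/m; ΣW sinα = 51.3 kN/m
Resisting = 26.2 + 135.9·tan32.2° = 26.2 + 85.6 = 111.8 kN/m
FS = 111.8 / 51.3 = 2.180

FS = 2.18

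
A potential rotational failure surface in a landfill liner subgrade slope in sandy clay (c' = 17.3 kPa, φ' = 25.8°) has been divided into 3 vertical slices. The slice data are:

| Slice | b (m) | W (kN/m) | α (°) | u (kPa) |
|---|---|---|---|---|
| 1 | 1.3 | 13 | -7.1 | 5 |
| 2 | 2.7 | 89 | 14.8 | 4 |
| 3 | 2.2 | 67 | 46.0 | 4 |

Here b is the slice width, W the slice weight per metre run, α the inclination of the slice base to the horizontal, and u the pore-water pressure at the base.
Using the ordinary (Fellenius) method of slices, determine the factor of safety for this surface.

FS = 2.62

Ordinary method of slices: FS = Σ[c'·Δl_i + (W_i cosα_i − u_i·Δl_i)·tanφ'] / Σ W_i sinα_i, with Δl_i = b_i / cosα_i.
Slice 1: Δl = 1.3/cos(-7.1°) = 1.310 m; N'_1 = 13·cos(-7.1°) − 5·1.310 = 6.4; c'Δl = 22.66; W sinα = -1.6
Slice 2: Δl = 2.7/cos14.8° = 2.793 m; N'_2 = 89·cos14.8° − 4·2.793 = 74.9; c'Δl = 48.31; W sinα = 22.7
Slice 3: Δl = 2.2/cos46.0° = 3.167 m; N'_3 = 67·cos46.0° − 4·3.167 = 33.9; c'Δl = 54.79; W sinα = 48.2
Σc'Δl = 125.8 kN/m; ΣN' = 115.1 kN/m; ΣW sinα = 69.3 kN/m
Resisting = 125.8 + 115.1·tan25.8° = 125.8 + 55.6 = 181.4 kN/m
FS = 181.4 / 69.3 = 2.617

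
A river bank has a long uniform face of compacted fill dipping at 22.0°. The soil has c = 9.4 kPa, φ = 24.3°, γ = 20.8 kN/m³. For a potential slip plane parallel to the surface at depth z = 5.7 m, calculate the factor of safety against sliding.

FS = 1.35

For an infinite slope with a slip plane parallel to the surface (no pore pressure): FS = [c + γz cos²β tanφ] / [γz sinβ cosβ].
γz = 20.8·5.7 = 118.56 kN/m²
Numerator = 9.4 + 118.56·cos²22.0°·tan24.3° = 9.4 + 118.56·0.8597·0.4515 = 55.420 kPa
Denominator = 118.56·sin22.0°·cos22.0° = 118.56·0.3746·0.9272 = 41.179 kPa
FS = 55.420 / 41.179 = 1.346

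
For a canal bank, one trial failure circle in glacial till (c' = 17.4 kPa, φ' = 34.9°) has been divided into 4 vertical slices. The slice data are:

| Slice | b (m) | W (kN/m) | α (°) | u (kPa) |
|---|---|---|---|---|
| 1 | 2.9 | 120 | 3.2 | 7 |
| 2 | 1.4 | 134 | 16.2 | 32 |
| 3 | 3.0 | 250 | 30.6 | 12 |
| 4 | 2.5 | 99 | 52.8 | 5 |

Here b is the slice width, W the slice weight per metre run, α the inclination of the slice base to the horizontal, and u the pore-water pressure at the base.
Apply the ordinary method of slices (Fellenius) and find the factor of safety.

Ordinary method of slices: FS = Σ[c'·Δl_i + (W_i cosα_i − u_i·Δl_i)·tanφ'] / Σ W_i sinα_i, with Δl_i = b_i / cosα_i.
Slice 1: Δl = 2.9/cos3.2° = 2.905 m; N'_1 = 120·cos3.2° − 7·2.905 = 99.5; c'Δl = 50.54; W sinα = 6.7
Slice 2: Δl = 1.4/cos16.2° = 1.458 m; N'_2 = 134·cos16.2° − 32·1.458 = 82.0; c'Δl = 25.37; W sinα = 37.4
Slice 3: Δl = 3.0/cos30.6° = 3.485 m; N'_3 = 250·cos30.6° − 12·3.485 = 173.4; c'Δl = 60.65; W sinα = 127.3
Slice 4: Δl = 2.5/cos52.8° = 4.135 m; N'_4 = 99·cos52.8° − 5·4.135 = 39.2; c'Δl = 71.95; W sinα = 78.9
Σc'Δl = 208.5 kN/m; ΣN' = 394.0 kN/m; ΣW sinα = 250.2 kN/m
Resisting = 208.5 + 394.0·tan34.9° = 208.5 + 274.9 = 483.4 kN/m
FS = 483.4 / 250.2 = 1.932

FS = 1.93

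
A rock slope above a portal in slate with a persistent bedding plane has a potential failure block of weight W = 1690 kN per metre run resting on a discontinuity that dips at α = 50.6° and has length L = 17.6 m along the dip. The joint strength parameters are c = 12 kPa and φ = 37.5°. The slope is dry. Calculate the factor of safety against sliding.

Resolving the block weight along and normal to the plane and applying the Mohr–Coulomb strength on the joint:
N' = W cosα = 1690·cos50.6° = 1072.7 kN/m
Driving force T = W sinα = 1690·sin50.6° = 1305.9 kN/m
Resisting force R = c·L + N'·tanφ = 12·17.6 + 1072.7·tan37.5° = 211.2 + 823.1 = 1034.3 kN/m
FS = R / T = 1034.3 / 1305.9 = 0.792

FS = 0.79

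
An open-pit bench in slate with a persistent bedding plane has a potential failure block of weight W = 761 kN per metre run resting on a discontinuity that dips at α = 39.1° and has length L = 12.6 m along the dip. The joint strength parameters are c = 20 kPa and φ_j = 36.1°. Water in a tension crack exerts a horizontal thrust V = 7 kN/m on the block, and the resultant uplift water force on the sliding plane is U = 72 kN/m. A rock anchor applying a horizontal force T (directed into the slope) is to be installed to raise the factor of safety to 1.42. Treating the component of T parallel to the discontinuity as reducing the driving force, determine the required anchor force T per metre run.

Resolving forces along and normal to the sliding plane, with the horizontal anchor force T adding T·sinα to the effective normal force and T·cosα acting up the plane against the driving force:
FS = [cL + (W cosα − U − V sinα + T sinα) tanφ_j] / [W sinα + V cosα − T cosα]
Without the anchor: N' = 514.2 kN/m, driving T_d = 485.4 kN/m, resisting R = 20·12.6 + 514.2·tan36.1° = 626.9 kN/m, FS = 1.29.
Setting FS = 1.42 and solving for T:
1.42·(485.4 − T cos39.1°) = 626.9 + T sin39.1°·tan36.1°
T·(sin39.1°·tan36.1° + 1.42·cos39.1°) = 1.42·485.4 − 626.9
T·(0.6307·0.7292 + 1.42·0.7760) = 689.2 − 626.9 = 62.3
T·1.5619 = 62.3
T = 39.9 kN/m

T = 40 kN/m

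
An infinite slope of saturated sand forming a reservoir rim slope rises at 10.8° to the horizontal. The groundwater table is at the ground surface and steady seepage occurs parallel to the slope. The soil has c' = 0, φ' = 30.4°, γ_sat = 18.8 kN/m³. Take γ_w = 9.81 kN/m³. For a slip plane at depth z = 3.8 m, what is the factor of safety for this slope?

FS = 1.47

With seepage parallel to the slope and the water table at the surface, the effective normal stress on the slip plane uses the buoyant unit weight γ' = γ_sat − γ_w while the driving shear stress uses γ_sat:
FS = [c' + γ' z cos²β tanφ'] / [γ_sat z sinβ cosβ]
(For c' = 0 this reduces to FS = (γ'/γ_sat)·tanφ'/tanβ.)
γ' = 18.8 − 9.81 = 8.99 kN/m³
Numerator = 0.0 + 8.99·3.8·cos²10.8°·tan30.4° = 0.0 + 8.99·3.8·0.9649·0.5867 = 19.339 kPa
Denominator = 18.8·3.8·sin10.8°·cos10.8° = 18.8·3.8·0.1874·0.9823 = 13.149 kPa
FS = 19.339 / 13.149 = 1.471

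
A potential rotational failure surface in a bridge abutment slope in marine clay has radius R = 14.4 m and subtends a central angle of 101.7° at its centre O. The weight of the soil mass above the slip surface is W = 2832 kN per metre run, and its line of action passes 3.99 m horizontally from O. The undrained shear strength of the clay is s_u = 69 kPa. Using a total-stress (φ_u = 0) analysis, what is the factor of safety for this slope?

Taking moments about the centre O, the resisting moment is provided by the undrained shear strength acting along the arc:
Arc length L_a = R·θ = 14.4·(101.7°·π/180) = 14.4·1.7750 = 25.56 m
M_R = s_u·L_a·R = 69·25.56·14.4 = 25396.4 kN·m/m
M_D = W·d = 2832·3.99 = 11299.7 kN·m/m
FS = M_R / M_D = 25396.4 / 11299.7 = 2.248

FS = 2.25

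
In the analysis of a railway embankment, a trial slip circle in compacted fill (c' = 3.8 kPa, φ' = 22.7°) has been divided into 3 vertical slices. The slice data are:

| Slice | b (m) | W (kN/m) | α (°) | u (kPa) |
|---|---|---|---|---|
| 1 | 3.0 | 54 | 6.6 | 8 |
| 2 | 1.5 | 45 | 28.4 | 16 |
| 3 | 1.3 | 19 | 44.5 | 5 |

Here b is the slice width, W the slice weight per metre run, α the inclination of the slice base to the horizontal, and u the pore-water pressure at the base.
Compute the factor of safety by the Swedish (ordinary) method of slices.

Ordinary method of slices: FS = Σ[c'·Δl_i + (W_i cosα_i − u_i·Δl_i)·tanφ'] / Σ W_i sinα_i, with Δl_i = b_i / cosα_i.
Slice 1: Δl = 3.0/cos6.6° = 3.020 m; N'_1 = 54·cos6.6° − 8·3.020 = 29.5; c'Δl = 11.48; W sinα = 6.2
Slice 2: Δl = 1.5/cos28.4° = 1.705 m; N'_2 = 45·cos28.4° − 16·1.705 = 12.3; c'Δl = 6.48; W sinα = 21.4
Slice 3: Δl = 1.3/cos44.5° = 1.823 m; N'_3 = 19·cos44.5° − 5·1.823 = 4.4; c'Δl = 6.93; W sinα = 13.3
Σc'Δl = 24.9 kN/m; ΣN' = 46.2 kN/m; ΣW sinα = 40.9 kN/m
Resisting = 24.9 + 46.2·tan22.7° = 24.9 + 19.3 = 44.2 kN/m
FS = 44.2 / 40.9 = 1.080

FS = 1.08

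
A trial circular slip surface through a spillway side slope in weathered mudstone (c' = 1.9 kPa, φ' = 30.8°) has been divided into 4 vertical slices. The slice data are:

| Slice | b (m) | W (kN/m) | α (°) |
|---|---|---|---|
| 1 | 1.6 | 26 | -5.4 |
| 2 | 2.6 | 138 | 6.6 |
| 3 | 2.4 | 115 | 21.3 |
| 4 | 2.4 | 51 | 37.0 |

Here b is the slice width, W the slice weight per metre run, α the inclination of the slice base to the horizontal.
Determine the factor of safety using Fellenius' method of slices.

Ordinary method of slices: FS = Σ[c'·Δl_i + (W_i cosα_i)·tanφ'] / Σ W_i sinα_i, with Δl_i = b_i / cosα_i.
Slice 1: Δl = 1.6/cos(-5.4°) = 1.607 m; N'_1 = 26·cos(-5.4°) = 25.9; c'Δl = 3.05; W sinα = -2.4
Slice 2: Δl = 2.6/cos6.6° = 2.617 m; N'_2 = 138·cos6.6° = 137.1; c'Δl = 4.97; W sinα = 15.9
Slice 3: Δl = 2.4/cos21.3° = 2.576 m; N'_3 = 115·cos21.3° = 107.1; c'Δl = 4.89; W sinα = 41.8
Slice 4: Δl = 2.4/cos37.0° = 3.005 m; N'_4 = 51·cos37.0° = 40.7; c'Δl = 5.71; W sinα = 30.7
Σc'Δl = 18.6 kN/m; ΣN' = 310.8 kN/m; ΣW sinα = 85.9 kN/m
Resisting = 18.6 + 310.8·tan30.8° = 18.6 + 185.3 = 203.9 kN/m
FS = 203.9 / 85.9 = 2.375

FS = 2.37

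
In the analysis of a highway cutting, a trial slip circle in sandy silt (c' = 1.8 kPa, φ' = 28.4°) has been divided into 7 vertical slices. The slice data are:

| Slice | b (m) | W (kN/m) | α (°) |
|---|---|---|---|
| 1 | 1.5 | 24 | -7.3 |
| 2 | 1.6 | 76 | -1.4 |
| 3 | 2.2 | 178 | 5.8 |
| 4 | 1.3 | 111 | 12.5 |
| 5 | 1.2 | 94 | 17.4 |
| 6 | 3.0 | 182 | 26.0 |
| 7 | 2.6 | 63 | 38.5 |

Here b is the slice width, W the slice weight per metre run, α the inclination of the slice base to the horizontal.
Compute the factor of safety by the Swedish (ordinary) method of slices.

Ordinary method of slices: FS = Σ[c'·Δl_i + (W_i cosα_i)·tanφ'] / Σ W_i sinα_i, with Δl_i = b_i / cosα_i.
Slice 1: Δl = 1.5/cos(-7.3°) = 1.512 m; N'_1 = 24·cos(-7.3°) = 23.8; c'Δl = 2.72; W sinα = -3.0
Slice 2: Δl = 1.6/cos(-1.4°) = 1.600 m; N'_2 = 76·cos(-1.4°) = 76.0; c'Δl = 2.88; W sinα = -1.9
Slice 3: Δl = 2.2/cos5.8° = 2.211 m; N'_3 = 178·cos5.8° = 177.1; c'Δl = 3.98; W sinα = 18.0
Slice 4: Δl = 1.3/cos12.5° = 1.332 m; N'_4 = 111·cos12.5° = 108.4; c'Δl = 2.40; W sinα = 24.0
Slice 5: Δl = 1.2/cos17.4° = 1.258 m; N'_5 = 94·cos17.4° = 89.7; c'Δl = 2.26; W sinα = 28.1
Slice 6: Δl = 3.0/cos26.0° = 3.338 m; N'_6 = 182·cos26.0° = 163.6; c'Δl = 6.01; W sinα = 79.8
Slice 7: Δl = 2.6/cos38.5° = 3.322 m; N'_7 = 63·cos38.5° = 49.3; c'Δl = 5.98; W sinα = 39.2
Σc'Δl = 26.2 kN/m; ΣN' = 687.8 kN/m; ΣW sinα = 184.2 kN/m
Resisting = 26.2 + 687.8·tan28.4° = 26.2 + 371.9 = 398.1 kN/m
FS = 398.1 / 184.2 = 2.161

FS = 2.16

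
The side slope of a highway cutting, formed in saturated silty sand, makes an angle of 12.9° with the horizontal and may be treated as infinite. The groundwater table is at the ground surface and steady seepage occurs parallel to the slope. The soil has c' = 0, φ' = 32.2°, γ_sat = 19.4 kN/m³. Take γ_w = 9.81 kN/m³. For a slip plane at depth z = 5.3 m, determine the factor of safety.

With seepage parallel to the slope and the water table at the surface, the effective normal stress on the slip plane uses the buoyant unit weight γ' = γ_sat − γ_w while the driving shear stress uses γ_sat:
FS = [c' + γ' z cos²β tanφ'] / [γ_sat z sinβ cosβ]
(For c' = 0 this reduces to FS = (γ'/γ_sat)·tanφ'/tanβ.)
γ' = 19.4 − 9.81 = 9.59 kN/m³
Numerator = 0.0 + 9.59·5.3·cos²12.9°·tan32.2° = 0.0 + 9.59·5.3·0.9502·0.6297 = 30.412 kPa
Denominator = 19.4·5.3·sin12.9°·cos12.9° = 19.4·5.3·0.2233·0.9748 = 22.375 kPa
FS = 30.412 / 22.375 = 1.359

FS = 1.36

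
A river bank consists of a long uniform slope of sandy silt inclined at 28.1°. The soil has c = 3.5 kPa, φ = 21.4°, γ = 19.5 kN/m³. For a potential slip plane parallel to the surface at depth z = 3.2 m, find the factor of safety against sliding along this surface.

FS = 0.87

For an infinite slope with a slip plane parallel to the surface (no pore pressure): FS = [c + γz cos²β tanφ] / [γz sinβ cosβ].
γz = 19.5·3.2 = 62.40 kN/m²
Numerator = 3.5 + 62.40·cos²28.1°·tan21.4° = 3.5 + 62.40·0.7781·0.3919 = 22.529 kPa
Denominator = 62.40·sin28.1°·cos28.1° = 62.40·0.4710·0.8821 = 25.927 kPa
FS = 22.529 / 25.927 = 0.869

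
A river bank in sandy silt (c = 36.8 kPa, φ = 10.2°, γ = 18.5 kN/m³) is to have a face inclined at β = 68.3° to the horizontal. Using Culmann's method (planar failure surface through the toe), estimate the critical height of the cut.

H_c = 15.43 m

Culmann's analysis gives the critical failure plane at α_cr = (β + φ)/2 = (68.3 + 10.2)/2 = 39.2°, and the critical height
H_c = (4c/γ) · sinβ cosφ / [1 − cos(β − φ)]
    = (4·36.8/18.5) · sin68.3°·cos10.2° / [1 − cos(58.1°)]
    = 7.957 · 0.9291·0.9842 / [1 − 0.5284]
    = 7.957 · 0.9144 / 0.4716
    = 15.43 m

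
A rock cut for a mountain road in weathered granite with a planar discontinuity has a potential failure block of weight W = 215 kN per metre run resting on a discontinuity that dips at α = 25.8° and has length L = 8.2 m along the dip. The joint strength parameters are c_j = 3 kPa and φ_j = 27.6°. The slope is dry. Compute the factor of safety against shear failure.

FS = 1.34

Resolving the block weight along and normal to the plane and applying the Mohr–Coulomb strength on the joint:
N' = W cosα = 215·cos25.8° = 193.6 kN/m
Driving force T = W sinα = 215·sin25.8° = 93.6 kN/m
Resisting force R = c_j·L + N'·tanφ_j = 3·8.2 + 193.6·tan27.6° = 24.6 + 101.2 = 125.8 kN/m
FS = R / T = 125.8 / 93.6 = 1.344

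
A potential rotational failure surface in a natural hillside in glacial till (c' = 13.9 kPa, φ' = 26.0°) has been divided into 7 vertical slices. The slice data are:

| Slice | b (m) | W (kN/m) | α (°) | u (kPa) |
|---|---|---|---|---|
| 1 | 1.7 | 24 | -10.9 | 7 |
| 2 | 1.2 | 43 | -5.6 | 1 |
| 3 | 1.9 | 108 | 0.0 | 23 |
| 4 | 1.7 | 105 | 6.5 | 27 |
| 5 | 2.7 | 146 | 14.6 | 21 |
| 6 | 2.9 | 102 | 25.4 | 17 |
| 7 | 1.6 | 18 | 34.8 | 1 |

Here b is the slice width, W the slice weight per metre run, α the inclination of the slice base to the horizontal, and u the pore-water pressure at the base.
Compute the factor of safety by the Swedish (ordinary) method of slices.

Ordinary method of slices: FS = Σ[c'·Δl_i + (W_i cosα_i − u_i·Δl_i)·tanφ'] / Σ W_i sinα_i, with Δl_i = b_i / cosα_i.
Slice 1: Δl = 1.7/cos(-10.9°) = 1.731 m; N'_1 = 24·cos(-10.9°) − 7·1.731 = 11.4; c'Δl = 24.06; W sinα = -4.5
Slice 2: Δl = 1.2/cos(-5.6°) = 1.206 m; N'_2 = 43·cos(-5.6°) − 1·1.206 = 41.6; c'Δl = 16.76; W sinα = -4.2
Slice 3: Δl = 1.9/cos0.0° = 1.900 m; N'_3 = 108·cos0.0° − 23·1.900 = 64.3; c'Δl = 26.41; W sinα = 0.0
Slice 4: Δl = 1.7/cos6.5° = 1.711 m; N'_4 = 105·cos6.5° − 27·1.711 = 58.1; c'Δl = 23.78; W sinα = 11.9
Slice 5: Δl = 2.7/cos14.6° = 2.790 m; N'_5 = 146·cos14.6° − 21·2.790 = 82.7; c'Δl = 38.78; W sinα = 36.8
Slice 6: Δl = 2.9/cos25.4° = 3.210 m; N'_6 = 102·cos25.4° − 17·3.210 = 37.6; c'Δl = 44.62; W sinα = 43.8
Slice 7: Δl = 1.6/cos34.8° = 1.948 m; N'_7 = 18·cos34.8° − 1·1.948 = 12.8; c'Δl = 27.08; W sinα = 10.3
Σc'Δl = 201.5 kN/m; ΣN' = 308.6 kN/m; ΣW sinα = 94.0 kN/m
Resisting = 201.5 + 308.6·tan26.0° = 201.5 + 150.5 = 352.0 kN/m
FS = 352.0 / 94.0 = 3.746

FS = 3.75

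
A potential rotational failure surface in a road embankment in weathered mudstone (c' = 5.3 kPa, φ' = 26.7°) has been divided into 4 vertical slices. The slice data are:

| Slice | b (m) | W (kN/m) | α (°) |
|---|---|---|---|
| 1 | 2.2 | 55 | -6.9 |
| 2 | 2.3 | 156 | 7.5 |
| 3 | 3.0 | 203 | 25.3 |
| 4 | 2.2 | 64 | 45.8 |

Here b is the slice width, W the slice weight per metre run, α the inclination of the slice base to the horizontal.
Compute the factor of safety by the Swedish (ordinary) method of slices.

FS = 1.90

Ordinary method of slices: FS = Σ[c'·Δl_i + (W_i cosα_i)·tanφ'] / Σ W_i sinα_i, with Δl_i = b_i / cosα_i.
Slice 1: Δl = 2.2/cos(-6.9°) = 2.216 m; N'_1 = 55·cos(-6.9°) = 54.6; c'Δl = 11.75; W sinα = -6.6
Slice 2: Δl = 2.3/cos7.5° = 2.320 m; N'_2 = 156·cos7.5° = 154.7; c'Δl = 12.30; W sinα = 20.4
Slice 3: Δl = 3.0/cos25.3° = 3.318 m; N'_3 = 203·cos25.3° = 183.5; c'Δl = 17.59; W sinα = 86.8
Slice 4: Δl = 2.2/cos45.8° = 3.156 m; N'_4 = 64·cos45.8° = 44.6; c'Δl = 16.72; W sinα = 45.9
Σc'Δl = 58.4 kN/m; ΣN' = 437.4 kN/m; ΣW sinα = 146.4 kN/m
Resisting = 58.4 + 437.4·tan26.7° = 58.4 + 220.0 = 278.3 kN/m
FS = 278.3 / 146.4 = 1.901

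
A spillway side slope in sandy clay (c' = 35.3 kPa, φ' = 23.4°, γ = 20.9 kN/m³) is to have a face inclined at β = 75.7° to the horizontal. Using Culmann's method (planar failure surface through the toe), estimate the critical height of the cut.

Culmann's analysis gives the critical failure plane at α_cr = (β + φ')/2 = (75.7 + 23.4)/2 = 49.5°, and the critical height
H_c = (4c'/γ) · sinβ cosφ' / [1 − cos(β − φ')]
    = (4·35.3/20.9) · sin75.7°·cos23.4° / [1 − cos(52.3°)]
    = 6.756 · 0.9690·0.9178 / [1 − 0.6115]
    = 6.756 · 0.8893 / 0.3885
    = 15.47 m

H_c = 15.47 m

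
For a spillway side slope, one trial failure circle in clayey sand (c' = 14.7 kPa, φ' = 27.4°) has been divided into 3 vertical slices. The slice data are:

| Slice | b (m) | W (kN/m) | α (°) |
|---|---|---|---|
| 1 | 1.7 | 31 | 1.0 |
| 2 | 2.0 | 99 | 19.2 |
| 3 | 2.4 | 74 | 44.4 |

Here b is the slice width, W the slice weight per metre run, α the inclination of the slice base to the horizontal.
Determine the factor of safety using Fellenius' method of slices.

Ordinary method of slices: FS = Σ[c'·Δl_i + (W_i cosα_i)·tanφ'] / Σ W_i sinα_i, with Δl_i = b_i / cosα_i.
Slice 1: Δl = 1.7/cos1.0° = 1.700 m; N'_1 = 31·cos1.0° = 31.0; c'Δl = 24.99; W sinα = 0.5
Slice 2: Δl = 2.0/cos19.2° = 2.118 m; N'_2 = 99·cos19.2° = 93.5; c'Δl = 31.13; W sinα = 32.6
Slice 3: Δl = 2.4/cos44.4° = 3.359 m; N'_3 = 74·cos44.4° = 52.9; c'Δl = 49.38; W sinα = 51.8
Σc'Δl = 105.5 kN/m; ΣN' = 177.4 kN/m; ΣW sinα = 84.9 kN/m
Resisting = 105.5 + 177.4·tan27.4° = 105.5 + 91.9 = 197.4 kN/m
FS = 197.4 / 84.9 = 2.326

FS = 2.33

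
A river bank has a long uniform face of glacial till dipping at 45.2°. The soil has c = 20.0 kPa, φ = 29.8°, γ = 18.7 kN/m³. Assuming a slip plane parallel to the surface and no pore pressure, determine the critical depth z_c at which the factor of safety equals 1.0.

Setting FS = 1.00 in FS = [c + γz cos²β tanφ] / [γz sinβ cosβ] and solving for z:
z = c / [γ cosβ (FS·sinβ − cosβ·tanφ)]
  = 20.0 / [18.7·cos45.2°·(1.00·sin45.2° − cos45.2°·tan29.8°)]
  = 20.0 / [18.7·0.7046·(1.00·0.7096 − 0.7046·0.5727)]
  = 20.0 / 4.0324 = 4.960 m

z_c = 4.96 m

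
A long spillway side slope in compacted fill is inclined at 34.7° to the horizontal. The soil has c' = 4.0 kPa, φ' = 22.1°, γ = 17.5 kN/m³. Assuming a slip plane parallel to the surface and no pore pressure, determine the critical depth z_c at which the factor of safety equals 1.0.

z_c = 1.18 m

Setting FS = 1.00 in FS = [c' + γz cos²β tanφ'] / [γz sinβ cosβ] and solving for z:
z = c' / [γ cosβ (FS·sinβ − cosβ·tanφ')]
  = 4.0 / [17.5·cos34.7°·(1.00·sin34.7° − cos34.7°·tan22.1°)]
  = 4.0 / [17.5·0.8221·(1.00·0.5693 − 0.8221·0.4061)]
  = 4.0 / 3.3874 = 1.181 m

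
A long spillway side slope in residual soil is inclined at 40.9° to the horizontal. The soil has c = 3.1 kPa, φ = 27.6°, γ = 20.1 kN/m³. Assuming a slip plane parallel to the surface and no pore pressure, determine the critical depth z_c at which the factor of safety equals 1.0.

Setting FS = 1.00 in FS = [c + γz cos²β tanφ] / [γz sinβ cosβ] and solving for z:
z = c / [γ cosβ (FS·sinβ − cosβ·tanφ)]
  = 3.1 / [20.1·cos40.9°·(1.00·sin40.9° − cos40.9°·tan27.6°)]
  = 3.1 / [20.1·0.7559·(1.00·0.6547 − 0.7559·0.5228)]
  = 3.1 / 3.9439 = 0.786 m

z_c = 0.79 m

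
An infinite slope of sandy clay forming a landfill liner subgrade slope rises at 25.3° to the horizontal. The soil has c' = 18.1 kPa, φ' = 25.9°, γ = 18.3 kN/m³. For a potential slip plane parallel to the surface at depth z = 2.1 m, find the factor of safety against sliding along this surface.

FS = 2.25

For an infinite slope with a slip plane parallel to the surface (no pore pressure): FS = [c' + γz cos²β tanφ'] / [γz sinβ cosβ].
γz = 18.3·2.1 = 38.43 kN/m²
Numerator = 18.1 + 38.43·cos²25.3°·tan25.9° = 18.1 + 38.43·0.8174·0.4856 = 33.353 kPa
Denominator = 38.43·sin25.3°·cos25.3° = 38.43·0.4274·0.9041 = 14.848 kPa
FS = 33.353 / 14.848 = 2.246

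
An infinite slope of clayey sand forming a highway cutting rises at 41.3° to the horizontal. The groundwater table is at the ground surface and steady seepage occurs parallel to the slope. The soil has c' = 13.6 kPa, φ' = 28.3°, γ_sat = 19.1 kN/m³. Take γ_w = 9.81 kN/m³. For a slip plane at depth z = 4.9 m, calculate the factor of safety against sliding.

With seepage parallel to the slope and the water table at the surface, the effective normal stress on the slip plane uses the buoyant unit weight γ' = γ_sat − γ_w while the driving shear stress uses γ_sat:
FS = [c' + γ' z cos²β tanφ'] / [γ_sat z sinβ cosβ]
γ' = 19.1 − 9.81 = 9.29 kN/m³
Numerator = 13.6 + 9.29·4.9·cos²41.3°·tan28.3° = 13.6 + 9.29·4.9·0.5644·0.5384 = 27.434 kPa
Denominator = 19.1·4.9·sin41.3°·cos41.3° = 19.1·4.9·0.6600·0.7513 = 46.405 kPa
FS = 27.434 / 46.405 = 0.591

FS = 0.59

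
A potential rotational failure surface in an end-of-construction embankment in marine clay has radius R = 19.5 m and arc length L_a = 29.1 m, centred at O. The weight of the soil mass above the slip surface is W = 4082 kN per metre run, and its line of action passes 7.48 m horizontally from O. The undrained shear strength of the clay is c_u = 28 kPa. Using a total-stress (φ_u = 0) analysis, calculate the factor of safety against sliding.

FS = 0.52

Taking moments about the centre O, the resisting moment is provided by the undrained shear strength acting along the arc:
M_R = c_u·L_a·R = 28·29.10·19.5 = 15888.6 kN·m/m
M_D = W·d = 4082·7.48 = 30533.4 kN·m/m
FS = M_R / M_D = 15888.6 / 30533.4 = 0.520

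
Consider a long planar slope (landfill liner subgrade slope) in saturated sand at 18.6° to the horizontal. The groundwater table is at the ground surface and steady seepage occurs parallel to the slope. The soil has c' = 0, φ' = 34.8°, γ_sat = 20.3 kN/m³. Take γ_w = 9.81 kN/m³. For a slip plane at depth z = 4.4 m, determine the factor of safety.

FS = 1.07

With seepage parallel to the slope and the water table at the surface, the effective normal stress on the slip plane uses the buoyant unit weight γ' = γ_sat − γ_w while the driving shear stress uses γ_sat:
FS = [c' + γ' z cos²β tanφ'] / [γ_sat z sinβ cosβ]
(For c' = 0 this reduces to FS = (γ'/γ_sat)·tanφ'/tanβ.)
γ' = 20.3 − 9.81 = 10.49 kN/m³
Numerator = 0.0 + 10.49·4.4·cos²18.6°·tan34.8° = 0.0 + 10.49·4.4·0.8983·0.6950 = 28.816 kPa
Denominator = 20.3·4.4·sin18.6°·cos18.6° = 20.3·4.4·0.3190·0.9478 = 27.001 kPa
FS = 28.816 / 27.001 = 1.067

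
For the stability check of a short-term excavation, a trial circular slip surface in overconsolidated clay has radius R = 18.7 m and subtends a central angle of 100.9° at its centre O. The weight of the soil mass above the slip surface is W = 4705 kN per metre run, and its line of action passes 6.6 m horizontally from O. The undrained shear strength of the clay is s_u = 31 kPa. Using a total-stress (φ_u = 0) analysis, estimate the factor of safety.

FS = 0.61

Taking moments about the centre O, the resisting moment is provided by the undrained shear strength acting along the arc:
Arc length L_a = R·θ = 18.7·(100.9°·π/180) = 18.7·1.7610 = 32.93 m
M_R = s_u·L_a·R = 31·32.93·18.7 = 19090.3 kN·m/m
M_D = W·d = 4705·6.6 = 31053.0 kN·m/m
FS = M_R / M_D = 19090.3 / 31053.0 = 0.615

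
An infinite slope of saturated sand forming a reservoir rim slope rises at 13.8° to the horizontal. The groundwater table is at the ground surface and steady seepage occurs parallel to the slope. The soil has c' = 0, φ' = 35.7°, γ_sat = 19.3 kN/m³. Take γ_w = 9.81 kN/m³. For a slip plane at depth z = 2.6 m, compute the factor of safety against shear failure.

With seepage parallel to the slope and the water table at the surface, the effective normal stress on the slip plane uses the buoyant unit weight γ' = γ_sat − γ_w while the driving shear stress uses γ_sat:
FS = [c' + γ' z cos²β tanφ'] / [γ_sat z sinβ cosβ]
(For c' = 0 this reduces to FS = (γ'/γ_sat)·tanφ'/tanβ.)
γ' = 19.3 − 9.81 = 9.49 kN/m³
Numerator = 0.0 + 9.49·2.6·cos²13.8°·tan35.7° = 0.0 + 9.49·2.6·0.9431·0.7186 = 16.721 kPa
Denominator = 19.3·2.6·sin13.8°·cos13.8° = 19.3·2.6·0.2385·0.9711 = 11.624 kPa
FS = 16.721 / 11.624 = 1.438

FS = 1.44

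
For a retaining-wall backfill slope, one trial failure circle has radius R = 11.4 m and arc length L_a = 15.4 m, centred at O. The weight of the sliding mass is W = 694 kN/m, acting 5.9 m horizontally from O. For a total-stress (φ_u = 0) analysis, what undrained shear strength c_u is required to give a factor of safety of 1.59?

c_u = 37.1 kPa

FS = c_u·L_a·R / (W·d), so c_u = FS·W·d / (L_a·R).
c_u = 1.59·694·5.9 / (15.40·11.4) = 6510.4 / 175.56 = 37.08 kPa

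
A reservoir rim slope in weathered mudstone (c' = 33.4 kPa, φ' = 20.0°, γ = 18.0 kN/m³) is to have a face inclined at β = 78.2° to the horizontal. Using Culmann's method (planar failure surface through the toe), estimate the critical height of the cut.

Culmann's analysis gives the critical failure plane at α_cr = (β + φ')/2 = (78.2 + 20.0)/2 = 49.1°, and the critical height
H_c = (4c'/γ) · sinβ cosφ' / [1 − cos(β − φ')]
    = (4·33.4/18.0) · sin78.2°·cos20.0° / [1 − cos(58.2°)]
    = 7.422 · 0.9789·0.9397 / [1 − 0.5270]
    = 7.422 · 0.9198 / 0.4730
    = 14.43 m

H_c = 14.43 m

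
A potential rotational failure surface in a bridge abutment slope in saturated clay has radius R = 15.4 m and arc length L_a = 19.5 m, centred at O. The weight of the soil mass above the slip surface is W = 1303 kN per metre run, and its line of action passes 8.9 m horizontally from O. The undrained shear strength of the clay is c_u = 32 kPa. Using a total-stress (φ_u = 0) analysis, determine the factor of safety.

Taking moments about the centre O, the resisting moment is provided by the undrained shear strength acting along the arc:
M_R = c_u·L_a·R = 32·19.50·15.4 = 9609.6 kN·m/m
M_D = W·d = 1303·8.9 = 11596.7 kN·m/m
FS = M_R / M_D = 9609.6 / 11596.7 = 0.829

FS = 0.83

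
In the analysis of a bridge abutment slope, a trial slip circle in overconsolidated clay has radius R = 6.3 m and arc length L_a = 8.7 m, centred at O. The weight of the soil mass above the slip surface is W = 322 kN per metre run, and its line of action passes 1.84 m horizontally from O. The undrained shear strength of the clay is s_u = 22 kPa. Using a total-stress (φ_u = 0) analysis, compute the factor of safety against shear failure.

Taking moments about the centre O, the resisting moment is provided by the undrained shear strength acting along the arc:
M_R = s_u·L_a·R = 22·8.70·6.3 = 1205.8 kN·m/m
M_D = W·d = 322·1.84 = 592.5 kN·m/m
FS = M_R / M_D = 1205.8 / 592.5 = 2.035

FS = 2.04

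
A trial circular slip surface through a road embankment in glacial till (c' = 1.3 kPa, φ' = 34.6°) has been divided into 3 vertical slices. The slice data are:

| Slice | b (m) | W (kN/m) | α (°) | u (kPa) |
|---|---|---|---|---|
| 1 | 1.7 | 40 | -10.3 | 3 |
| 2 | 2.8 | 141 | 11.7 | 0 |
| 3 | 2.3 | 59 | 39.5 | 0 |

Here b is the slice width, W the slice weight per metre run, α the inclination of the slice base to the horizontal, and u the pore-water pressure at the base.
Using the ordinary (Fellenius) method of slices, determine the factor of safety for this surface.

Ordinary method of slices: FS = Σ[c'·Δl_i + (W_i cosα_i − u_i·Δl_i)·tanφ'] / Σ W_i sinα_i, with Δl_i = b_i / cosα_i.
Slice 1: Δl = 1.7/cos(-10.3°) = 1.728 m; N'_1 = 40·cos(-10.3°) − 3·1.728 = 34.2; c'Δl = 2.25; W sinα = -7.2
Slice 2: Δl = 2.8/cos11.7° = 2.859 m; N'_2 = 141·cos11.7° − 0·2.859 = 138.1; c'Δl = 3.72; W sinα = 28.6
Slice 3: Δl = 2.3/cos39.5° = 2.981 m; N'_3 = 59·cos39.5° − 0·2.981 = 45.5; c'Δl = 3.87; W sinα = 37.5
Σc'Δl = 9.8 kN/m; ΣN' = 217.8 kN/m; ΣW sinα = 59.0 kN/m
Resisting = 9.8 + 217.8·tan34.6° = 9.8 + 150.2 = 160.1 kN/m
FS = 160.1 / 59.0 = 2.714

FS = 2.71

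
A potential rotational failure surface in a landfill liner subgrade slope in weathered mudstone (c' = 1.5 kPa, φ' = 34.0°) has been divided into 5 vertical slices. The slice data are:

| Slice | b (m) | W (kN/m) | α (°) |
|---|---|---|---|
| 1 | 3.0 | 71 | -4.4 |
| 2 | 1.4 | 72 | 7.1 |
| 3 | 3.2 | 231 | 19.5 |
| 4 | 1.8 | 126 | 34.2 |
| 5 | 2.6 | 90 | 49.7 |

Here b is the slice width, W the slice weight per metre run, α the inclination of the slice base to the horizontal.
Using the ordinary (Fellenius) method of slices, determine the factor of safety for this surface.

FS = 1.70

Ordinary method of slices: FS = Σ[c'·Δl_i + (W_i cosα_i)·tanφ'] / Σ W_i sinα_i, with Δl_i = b_i / cosα_i.
Slice 1: Δl = 3.0/cos(-4.4°) = 3.009 m; N'_1 = 71·cos(-4.4°) = 70.8; c'Δl = 4.51; W sinα = -5.4
Slice 2: Δl = 1.4/cos7.1° = 1.411 m; N'_2 = 72·cos7.1° = 71.4; c'Δl = 2.12; W sinα = 8.9
Slice 3: Δl = 3.2/cos19.5° = 3.395 m; N'_3 = 231·cos19.5° = 217.8; c'Δl = 5.09; W sinα = 77.1
Slice 4: Δl = 1.8/cos34.2° = 2.176 m; N'_4 = 126·cos34.2° = 104.2; c'Δl = 3.26; W sinα = 70.8
Slice 5: Δl = 2.6/cos49.7° = 4.020 m; N'_5 = 90·cos49.7° = 58.2; c'Δl = 6.03; W sinα = 68.6
Σc'Δl = 21.0 kN/m; ΣN' = 522.4 kN/m; ΣW sinα = 220.0 kN/m
Resisting = 21.0 + 522.4·tan34.0° = 21.0 + 352.4 = 373.4 kN/m
FS = 373.4 / 220.0 = 1.697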